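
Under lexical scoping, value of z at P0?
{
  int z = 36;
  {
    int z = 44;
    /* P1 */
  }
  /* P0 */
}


z declared in the same block as P0
z = 36


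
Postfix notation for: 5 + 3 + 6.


Left to right (same or higher precedence on left)
Postfix: 5 3 + 6 +


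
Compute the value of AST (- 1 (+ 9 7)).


Evaluate inner: (+ 9 7) = 16
Evaluate root: (- 1 16) = -15
Result: -15


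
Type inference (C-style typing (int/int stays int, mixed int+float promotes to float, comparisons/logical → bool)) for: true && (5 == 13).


Operand types: bool && bool
Rule: logical operators take bool operands and yield bool
Result type: bool


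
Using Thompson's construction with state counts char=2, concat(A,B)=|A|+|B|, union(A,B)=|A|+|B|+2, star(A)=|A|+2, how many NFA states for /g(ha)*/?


Syntax tree has 3 char leaf(s), 0 union(s), 1 star(s)
chars contribute 3×2 = 6; each union adds +2; each star adds +2
Total: 6 + 0 + 2 = 8 states


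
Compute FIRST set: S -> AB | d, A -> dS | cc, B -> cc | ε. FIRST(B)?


Per alternative of B: FIRST(cc) = {c}; FIRST(ε) = {ε}
FIRST(B) = {c, ε}


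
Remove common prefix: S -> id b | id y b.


Common prefix: 'id'
Factored: S -> id S', S' -> b | y b


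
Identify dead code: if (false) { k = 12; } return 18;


condition is constant false, so the whole block is unreachable
Dead: 'if (false) { k = 12; }'


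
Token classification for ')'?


Pattern: delimiter/punctuation
Type: PUNCTUATION


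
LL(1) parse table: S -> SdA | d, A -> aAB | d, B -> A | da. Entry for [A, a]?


For [A, a]: 'a' ∈ FIRST(aAB)
Entry: A -> aAB


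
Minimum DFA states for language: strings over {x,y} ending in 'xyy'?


Track the longest suffix of input matching a prefix of 'xyy': 4 classes (prefixes of length 0..3)
Minimal DFA: 4 states


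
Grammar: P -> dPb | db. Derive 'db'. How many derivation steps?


Derivation: P => db
Steps: 1


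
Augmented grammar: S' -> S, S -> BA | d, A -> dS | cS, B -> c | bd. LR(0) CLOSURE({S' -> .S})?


Start: S' -> .S
For each item with dot before a nonterminal B, add B -> .γ for every B-production
Closure: [S' -> .S, S -> .BA, S -> .d, B -> .c, B -> .bd]


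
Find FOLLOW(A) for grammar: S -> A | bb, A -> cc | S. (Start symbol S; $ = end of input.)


$ ∈ FOLLOW(S). For each A -> αBβ: add FIRST(β)\{ε} to FOLLOW(B); if β nullable, add FOLLOW(A).
FOLLOW(A) = {$}


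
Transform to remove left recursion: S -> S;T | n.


Left-recursive alternatives: S;T; non-recursive: n
Introduce S': S -> nS', S' -> ;TS' | ε


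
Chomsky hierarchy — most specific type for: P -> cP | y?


Right-linear: every RHS is a terminal or a terminal followed by one nonterminal
Classification: Type 3 (Regular)


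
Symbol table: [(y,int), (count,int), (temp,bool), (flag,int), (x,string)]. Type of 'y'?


Lookup 'y' → type int


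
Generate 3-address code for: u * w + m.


Break into single-operator statements:
t1 = u * w
t2 = t1 + m


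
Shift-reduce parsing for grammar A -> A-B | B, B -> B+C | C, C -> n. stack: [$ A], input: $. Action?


start symbol A on stack, input exhausted
Action: accept


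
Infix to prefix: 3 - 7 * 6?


'*' binds tighter: tree is (- 3 (* 7 6))
Prefix: - 3 * 7 6


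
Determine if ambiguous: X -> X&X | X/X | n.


'n&n/n' has two parse trees (no precedence encoded between & and /)
Ambiguous


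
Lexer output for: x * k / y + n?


Scan left to right, longest-match per lexeme
Tokens: ID(x), OP(*), ID(k), OP(/), ID(y), OP(+), ID(n)


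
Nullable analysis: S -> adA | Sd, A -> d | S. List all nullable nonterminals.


A nonterminal is nullable iff some alternative derives ε (directly, or every symbol in it is nullable)
Nullable: {}


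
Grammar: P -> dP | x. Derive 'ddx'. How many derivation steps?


Derivation: P => dP => ddP => ddx
Steps: 3


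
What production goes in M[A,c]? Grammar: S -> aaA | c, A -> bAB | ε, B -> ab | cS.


For [A, c]: ε is nullable and 'c' ∈ FOLLOW(A)
Entry: A -> ε


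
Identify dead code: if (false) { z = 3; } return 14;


condition is constant false, so the whole block is unreachable
Dead: 'if (false) { z = 3; }'


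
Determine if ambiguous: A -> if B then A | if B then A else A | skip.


dangling else: 'if B then if B then skip else skip' parses two ways
Ambiguous


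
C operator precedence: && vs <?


'<' is relational (level 7); '&&' is logical AND (level 2)
Higher level binds tighter
'<' has higher precedence than '&&'


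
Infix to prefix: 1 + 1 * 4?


'*' binds tighter: tree is (+ 1 (* 1 4))
Prefix: + 1 * 1 4


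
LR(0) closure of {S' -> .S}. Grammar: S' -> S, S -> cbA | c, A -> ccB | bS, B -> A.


Start: S' -> .S
For each item with dot before a nonterminal B, add B -> .γ for every B-production
Closure: [S' -> .S, S -> .cbA, S -> .c]


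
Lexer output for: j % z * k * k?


Scan left to right, longest-match per lexeme
Tokens: ID(j), OP(%), ID(z), OP(*), ID(k), OP(*), ID(k)


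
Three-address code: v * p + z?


Break into single-operator statements:
t1 = v * p
t2 = t1 + z


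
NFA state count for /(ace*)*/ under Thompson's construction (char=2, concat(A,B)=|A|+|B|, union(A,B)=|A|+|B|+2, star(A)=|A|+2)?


Syntax tree has 3 char leaf(s), 0 union(s), 2 star(s)
chars contribute 3×2 = 6; each union adds +2; each star adds +2
Total: 6 + 0 + 4 = 10 states


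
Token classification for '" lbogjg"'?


Pattern: double-quoted sequence
Type: STRING_LITERAL


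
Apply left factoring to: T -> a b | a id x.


Common prefix: 'a'
Factored: T -> a T', T' -> b | id x


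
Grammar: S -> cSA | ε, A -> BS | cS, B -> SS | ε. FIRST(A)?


Per alternative of A: FIRST(BS) = {c, ε}; FIRST(cS) = {c}
FIRST(A) = {c, ε}


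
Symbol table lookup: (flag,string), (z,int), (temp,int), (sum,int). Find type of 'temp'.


Lookup 'temp' → type int


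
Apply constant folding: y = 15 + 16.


15 + 16 = 31 at compile time
Optimized: y = 31


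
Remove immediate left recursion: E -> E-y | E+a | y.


Left-recursive alternatives: E-y, E+a; non-recursive: y
Introduce E': E -> yE', E' -> -yE' | +aE' | ε


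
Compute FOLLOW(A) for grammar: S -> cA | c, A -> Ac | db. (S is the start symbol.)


$ ∈ FOLLOW(S). For each A -> αBβ: add FIRST(β)\{ε} to FOLLOW(B); if β nullable, add FOLLOW(A).
FOLLOW(A) = {$, c}


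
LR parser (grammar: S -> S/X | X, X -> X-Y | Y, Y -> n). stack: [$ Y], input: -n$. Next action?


'Y' (not preceded by X-) is the handle for X -> Y
Action: reduce (X -> Y)


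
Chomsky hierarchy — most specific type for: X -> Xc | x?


Left-linear: every RHS is a terminal or one nonterminal followed by a terminal
Classification: Type 3 (Regular)


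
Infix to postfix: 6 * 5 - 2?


Left to right (same or higher precedence on left)
Postfix: 6 5 * 2 -


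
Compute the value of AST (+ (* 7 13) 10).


Evaluate inner: (* 7 13) = 91
Evaluate root: (+ 91 10) = 101
Result: 101


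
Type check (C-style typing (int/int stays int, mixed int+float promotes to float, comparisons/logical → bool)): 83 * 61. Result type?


Operand types: int * int
Rule: mixed int/float promotes to float; int/int stays int
Result type: int


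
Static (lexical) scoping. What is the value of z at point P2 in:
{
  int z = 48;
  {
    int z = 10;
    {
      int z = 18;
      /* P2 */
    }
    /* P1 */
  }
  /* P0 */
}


z declared in the same block as P2
z = 18


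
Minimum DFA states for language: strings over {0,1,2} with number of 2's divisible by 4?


Track (count of 2) mod 4: states 0..3, accept at 0
Minimal DFA: 4 states


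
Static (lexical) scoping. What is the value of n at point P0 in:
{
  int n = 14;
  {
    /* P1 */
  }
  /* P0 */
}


n declared in the same block as P0
n = 14


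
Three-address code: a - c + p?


Break into single-operator statements:
t1 = a - c
t2 = t1 + p


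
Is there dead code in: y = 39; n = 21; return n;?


y is assigned but never read
Dead: 'y = 39'


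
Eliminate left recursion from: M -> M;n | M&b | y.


Left-recursive alternatives: M;n, M&b; non-recursive: y
Introduce M': M -> yM', M' -> ;nM' | &bM' | ε


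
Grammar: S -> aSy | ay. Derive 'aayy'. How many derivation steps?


Derivation: S => aSy => aayy
Steps: 2


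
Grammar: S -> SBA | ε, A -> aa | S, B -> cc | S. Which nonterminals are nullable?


A nonterminal is nullable iff some alternative derives ε (directly, or every symbol in it is nullable)
Nullable: {A, B, S}


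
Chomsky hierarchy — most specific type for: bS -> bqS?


LHS has context (more than one symbol) and |LHS| ≤ |RHS|
Classification: Type 1 (Context-Sensitive)


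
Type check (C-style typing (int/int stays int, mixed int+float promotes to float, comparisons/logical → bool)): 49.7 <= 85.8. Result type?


Operand types: float <= float
Rule: comparison yields bool
Result type: bool


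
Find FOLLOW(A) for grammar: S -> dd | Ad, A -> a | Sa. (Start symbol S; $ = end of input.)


$ ∈ FOLLOW(S). For each A -> αBβ: add FIRST(β)\{ε} to FOLLOW(B); if β nullable, add FOLLOW(A).
FOLLOW(A) = {d}


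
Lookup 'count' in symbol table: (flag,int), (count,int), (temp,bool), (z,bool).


Lookup 'count' → type int


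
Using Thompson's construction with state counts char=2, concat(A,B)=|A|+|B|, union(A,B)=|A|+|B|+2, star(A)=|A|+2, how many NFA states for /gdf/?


Syntax tree has 3 char leaf(s), 0 union(s), 0 star(s)
chars contribute 3×2 = 6; each union adds +2; each star adds +2
Total: 6 + 0 + 0 = 6 states


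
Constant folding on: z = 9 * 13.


9 * 13 = 117 at compile time
Optimized: z = 117


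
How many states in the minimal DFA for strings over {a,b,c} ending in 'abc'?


Track the longest suffix of input matching a prefix of 'abc': 4 classes (prefixes of length 0..3)
Minimal DFA: 4 states


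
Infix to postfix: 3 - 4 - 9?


Left to right (same or higher precedence on left)
Postfix: 3 4 - 9 -


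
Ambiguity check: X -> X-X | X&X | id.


'id-id&id' has two parse trees (no precedence encoded between - and &)
Ambiguous


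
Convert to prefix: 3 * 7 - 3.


left-to-right (same/higher precedence on left): tree is (- (* 3 7) 3)
Prefix: - * 3 7 3


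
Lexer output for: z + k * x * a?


Scan left to right, longest-match per lexeme
Tokens: ID(z), OP(+), ID(k), OP(*), ID(x), OP(*), ID(a)


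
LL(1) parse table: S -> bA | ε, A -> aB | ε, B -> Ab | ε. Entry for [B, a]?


For [B, a]: 'a' ∈ FIRST(Ab)
Entry: B -> Ab


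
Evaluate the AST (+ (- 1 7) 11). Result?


Evaluate inner: (- 1 7) = -6
Evaluate root: (+ -6 11) = 5
Result: 5


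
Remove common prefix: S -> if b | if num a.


Common prefix: 'if'
Factored: S -> if S', S' -> b | num a


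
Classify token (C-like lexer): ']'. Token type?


Pattern: delimiter/punctuation
Type: PUNCTUATION


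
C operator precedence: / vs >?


'/' is multiplicative (level 10); '>' is relational (level 7)
Higher level binds tighter
'/' has higher precedence than '>'


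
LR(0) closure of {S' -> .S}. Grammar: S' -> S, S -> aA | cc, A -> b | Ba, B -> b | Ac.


Start: S' -> .S
For each item with dot before a nonterminal B, add B -> .γ for every B-production
Closure: [S' -> .S, S -> .aA, S -> .cc]


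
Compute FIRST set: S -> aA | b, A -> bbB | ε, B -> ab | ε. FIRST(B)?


Per alternative of B: FIRST(ab) = {a}; FIRST(ε) = {ε}
FIRST(B) = {a, ε}


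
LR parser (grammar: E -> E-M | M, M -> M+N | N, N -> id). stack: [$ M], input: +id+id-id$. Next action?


shift '+' to continue M -> M+N
Action: shift


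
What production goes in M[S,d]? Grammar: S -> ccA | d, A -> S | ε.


For [S, d]: 'd' ∈ FIRST(d)
Entry: S -> d


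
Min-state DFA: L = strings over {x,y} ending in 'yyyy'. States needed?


Track the longest suffix of input matching a prefix of 'yyyy': 5 classes (prefixes of length 0..4)
Minimal DFA: 5 states


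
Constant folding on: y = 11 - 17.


11 - 17 = -6 at compile time
Optimized: y = -6


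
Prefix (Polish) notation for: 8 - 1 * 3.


'*' binds tighter: tree is (- 8 (* 1 3))
Prefix: - 8 * 1 3


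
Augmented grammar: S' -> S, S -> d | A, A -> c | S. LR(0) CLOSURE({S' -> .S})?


Start: S' -> .S
For each item with dot before a nonterminal B, add B -> .γ for every B-production
Closure: [S' -> .S, S -> .d, S -> .A, A -> .c, A -> .S]


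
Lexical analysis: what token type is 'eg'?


Pattern: letter/underscore followed by alphanumerics, not a keyword
Type: IDENTIFIER


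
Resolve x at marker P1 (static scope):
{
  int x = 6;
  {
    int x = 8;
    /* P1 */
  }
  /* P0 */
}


x declared in the same block as P1
x = 8


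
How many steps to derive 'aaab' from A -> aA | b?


Derivation: A => aA => aaA => aaaA => aaab
Steps: 4


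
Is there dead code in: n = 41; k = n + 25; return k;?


n is read by k's definition; k is returned
No dead code


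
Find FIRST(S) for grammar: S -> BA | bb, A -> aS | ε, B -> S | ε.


Per alternative of S: FIRST(BA) = {a, b, ε}; FIRST(bb) = {b}
FIRST(S) = {a, b, ε}


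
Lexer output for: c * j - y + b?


Scan left to right, longest-match per lexeme
Tokens: ID(c), OP(*), ID(j), OP(-), ID(y), OP(+), ID(b)


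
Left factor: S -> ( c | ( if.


Common prefix: '('
Factored: S -> ( S', S' -> c | if


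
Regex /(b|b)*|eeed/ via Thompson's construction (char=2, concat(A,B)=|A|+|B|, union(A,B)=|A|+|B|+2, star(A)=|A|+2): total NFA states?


Syntax tree has 6 char leaf(s), 2 union(s), 1 star(s)
chars contribute 6×2 = 12; each union adds +2; each star adds +2
Total: 12 + 4 + 2 = 18 states


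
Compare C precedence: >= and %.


'%' is multiplicative (level 10); '>=' is relational (level 7)
Higher level binds tighter
'%' has higher precedence than '>='


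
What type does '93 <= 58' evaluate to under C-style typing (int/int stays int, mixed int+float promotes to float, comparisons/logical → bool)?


Operand types: int <= int
Rule: comparison yields bool
Result type: bool


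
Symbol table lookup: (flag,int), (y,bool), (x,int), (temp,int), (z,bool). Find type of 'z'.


Lookup 'z' → type bool


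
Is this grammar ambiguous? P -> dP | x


right-linear, alternatives start with distinct terminals 'd' vs 'x': unique leftmost derivation
Unambiguous


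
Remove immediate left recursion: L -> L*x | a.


Left-recursive alternatives: L*x; non-recursive: a
Introduce L': L -> aL', L' -> *xL' | ε


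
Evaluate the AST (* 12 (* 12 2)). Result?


Evaluate inner: (* 12 2) = 24
Evaluate root: (* 12 24) = 288
Result: 288


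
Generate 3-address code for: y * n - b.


Break into single-operator statements:
t1 = y * n
t2 = t1 - b


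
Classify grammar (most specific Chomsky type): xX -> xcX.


LHS has context (more than one symbol) and |LHS| ≤ |RHS|
Classification: Type 1 (Context-Sensitive)


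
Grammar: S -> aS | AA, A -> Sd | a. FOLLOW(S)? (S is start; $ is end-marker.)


$ ∈ FOLLOW(S). For each A -> αBβ: add FIRST(β)\{ε} to FOLLOW(B); if β nullable, add FOLLOW(A).
FOLLOW(S) = {$, d}


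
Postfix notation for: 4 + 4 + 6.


Left to right (same or higher precedence on left)
Postfix: 4 4 + 6 +


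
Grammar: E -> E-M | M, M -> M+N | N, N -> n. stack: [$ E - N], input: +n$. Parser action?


'N' (not preceded by M+) is the handle for M -> N
Action: reduce (M -> N)


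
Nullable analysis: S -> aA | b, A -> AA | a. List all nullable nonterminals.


A nonterminal is nullable iff some alternative derives ε (directly, or every symbol in it is nullable)
Nullable: {}


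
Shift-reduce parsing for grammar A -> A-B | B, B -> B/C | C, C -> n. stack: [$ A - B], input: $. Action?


handle 'A-B' on top; lookahead ∈ FOLLOW(A) = {-, $}
Action: reduce (A -> A-B)


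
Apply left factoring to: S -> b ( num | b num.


Common prefix: 'b'
Factored: S -> b S', S' -> ( num | num


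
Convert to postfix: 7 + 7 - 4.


Left to right (same or higher precedence on left)
Postfix: 7 7 + 4 -


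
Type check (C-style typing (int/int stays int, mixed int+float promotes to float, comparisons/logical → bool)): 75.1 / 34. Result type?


Operand types: float / int
Rule: mixed int/float promotes to float; int/int stays int
Result type: float


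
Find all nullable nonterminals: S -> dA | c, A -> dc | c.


A nonterminal is nullable iff some alternative derives ε (directly, or every symbol in it is nullable)
Nullable: {}


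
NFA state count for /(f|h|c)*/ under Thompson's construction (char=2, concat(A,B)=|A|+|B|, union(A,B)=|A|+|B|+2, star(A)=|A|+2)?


Syntax tree has 3 char leaf(s), 2 union(s), 1 star(s)
chars contribute 3×2 = 6; each union adds +2; each star adds +2
Total: 6 + 4 + 2 = 12 states


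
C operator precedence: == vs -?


'-' is additive (level 9); '==' is equality (level 6)
Higher level binds tighter
'-' has higher precedence than '=='


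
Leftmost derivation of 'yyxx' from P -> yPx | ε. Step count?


Derivation: P => yPx => yyPxx => yyxx
Steps: 3


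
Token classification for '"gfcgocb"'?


Pattern: double-quoted sequence
Type: STRING_LITERAL


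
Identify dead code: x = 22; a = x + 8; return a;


x is read by a's definition; a is returned
No dead code


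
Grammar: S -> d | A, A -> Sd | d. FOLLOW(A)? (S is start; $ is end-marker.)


$ ∈ FOLLOW(S). For each A -> αBβ: add FIRST(β)\{ε} to FOLLOW(B); if β nullable, add FOLLOW(A).
FOLLOW(A) = {$, d}


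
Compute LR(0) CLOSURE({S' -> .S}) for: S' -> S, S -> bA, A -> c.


Start: S' -> .S
For each item with dot before a nonterminal B, add B -> .γ for every B-production
Closure: [S' -> .S, S -> .bA]


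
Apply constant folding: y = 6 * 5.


6 * 5 = 30 at compile time
Optimized: y = 30


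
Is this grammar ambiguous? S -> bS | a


right-linear, alternatives start with distinct terminals 'b' vs 'a': unique leftmost derivation
Unambiguous


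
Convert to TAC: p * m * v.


Break into single-operator statements:
t1 = p * m
t2 = t1 * v


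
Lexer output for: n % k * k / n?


Scan left to right, longest-match per lexeme
Tokens: ID(n), OP(%), ID(k), OP(*), ID(k), OP(/), ID(n)


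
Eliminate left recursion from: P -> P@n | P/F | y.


Left-recursive alternatives: P@n, P/F; non-recursive: y
Introduce P': P -> yP', P' -> @nP' | /FP' | ε


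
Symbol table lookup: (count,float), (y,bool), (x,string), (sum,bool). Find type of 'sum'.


Lookup 'sum' → type bool


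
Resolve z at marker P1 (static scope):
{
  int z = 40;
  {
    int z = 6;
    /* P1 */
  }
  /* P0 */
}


z declared in the same block as P1
z = 6


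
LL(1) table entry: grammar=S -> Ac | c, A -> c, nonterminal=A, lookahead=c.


For [A, c]: 'c' ∈ FIRST(c)
Entry: A -> c


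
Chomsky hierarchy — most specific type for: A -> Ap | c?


Left-linear: every RHS is a terminal or one nonterminal followed by a terminal
Classification: Type 3 (Regular)


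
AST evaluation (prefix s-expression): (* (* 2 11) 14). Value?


Evaluate inner: (* 2 11) = 22
Evaluate root: (* 22 14) = 308
Result: 308


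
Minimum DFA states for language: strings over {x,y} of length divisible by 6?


Track length mod 6: states 0..5, accept at 0
Minimal DFA: 6 states


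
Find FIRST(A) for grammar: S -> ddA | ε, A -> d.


Per alternative of A: FIRST(d) = {d}
FIRST(A) = {d}


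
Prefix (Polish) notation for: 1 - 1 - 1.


left-to-right (same/higher precedence on left): tree is (- (- 1 1) 1)
Prefix: - - 1 1 1


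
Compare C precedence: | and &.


'&' is bitwise AND (level 5); '|' is bitwise OR (level 3)
Higher level binds tighter
'&' has higher precedence than '|'


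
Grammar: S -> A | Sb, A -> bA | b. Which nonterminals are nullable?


A nonterminal is nullable iff some alternative derives ε (directly, or every symbol in it is nullable)
Nullable: {}


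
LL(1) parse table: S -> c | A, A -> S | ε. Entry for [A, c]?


For [A, c]: 'c' ∈ FIRST(S)
Entry: A -> S


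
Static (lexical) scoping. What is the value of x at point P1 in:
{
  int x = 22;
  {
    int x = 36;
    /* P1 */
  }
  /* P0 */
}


x declared in the same block as P1
x = 36


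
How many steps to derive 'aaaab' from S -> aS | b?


Derivation: S => aS => aaS => aaaS => aaaaS => aaaab
Steps: 5


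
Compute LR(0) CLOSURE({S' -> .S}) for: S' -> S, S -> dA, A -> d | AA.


Start: S' -> .S
For each item with dot before a nonterminal B, add B -> .γ for every B-production
Closure: [S' -> .S, S -> .dA]


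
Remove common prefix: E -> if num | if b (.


Common prefix: 'if'
Factored: E -> if E', E' -> num | b (


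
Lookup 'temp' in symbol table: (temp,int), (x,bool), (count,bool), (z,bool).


Lookup 'temp' → type int


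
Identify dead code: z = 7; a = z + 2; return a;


z is read by a's definition; a is returned
No dead code


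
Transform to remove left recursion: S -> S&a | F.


Left-recursive alternatives: S&a; non-recursive: F
Introduce S': S -> FS', S' -> &aS' | ε


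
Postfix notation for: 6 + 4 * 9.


* has higher precedence, evaluate 4*9 first
Postfix: 6 4 9 * +


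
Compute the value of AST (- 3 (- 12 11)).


Evaluate inner: (- 12 11) = 1
Evaluate root: (- 3 1) = 2
Result: 2


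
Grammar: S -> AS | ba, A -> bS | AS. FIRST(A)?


Per alternative of A: FIRST(bS) = {b}; FIRST(AS) = {b}
FIRST(A) = {b}


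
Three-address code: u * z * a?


Break into single-operator statements:
t1 = u * z
t2 = t1 * a


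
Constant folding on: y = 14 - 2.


14 - 2 = 12 at compile time
Optimized: y = 12


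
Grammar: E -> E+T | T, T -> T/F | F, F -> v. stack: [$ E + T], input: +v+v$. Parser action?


handle 'E+T' on top; lookahead ∈ FOLLOW(E) = {+, $}
Action: reduce (E -> E+T)


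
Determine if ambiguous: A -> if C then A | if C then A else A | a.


dangling else: 'if C then if C then a else a' parses two ways
Ambiguous


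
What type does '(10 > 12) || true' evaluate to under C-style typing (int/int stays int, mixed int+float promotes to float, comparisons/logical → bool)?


Operand types: bool || bool
Rule: logical operators take bool operands and yield bool
Result type: bool


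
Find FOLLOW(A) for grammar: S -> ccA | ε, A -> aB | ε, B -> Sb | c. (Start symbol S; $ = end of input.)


$ ∈ FOLLOW(S). For each A -> αBβ: add FIRST(β)\{ε} to FOLLOW(B); if β nullable, add FOLLOW(A).
FOLLOW(A) = {$, b}


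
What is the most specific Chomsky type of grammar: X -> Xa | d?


Left-linear: every RHS is a terminal or one nonterminal followed by a terminal
Classification: Type 3 (Regular)


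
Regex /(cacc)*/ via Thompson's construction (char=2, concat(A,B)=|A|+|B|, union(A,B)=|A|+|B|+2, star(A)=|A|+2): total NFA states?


Syntax tree has 4 char leaf(s), 0 union(s), 1 star(s)
chars contribute 4×2 = 8; each union adds +2; each star adds +2
Total: 8 + 0 + 2 = 10 states


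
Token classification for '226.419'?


Pattern: digits with a decimal point
Type: FLOAT_LITERAL


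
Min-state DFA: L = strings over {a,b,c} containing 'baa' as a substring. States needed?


KMP-style automaton: 3 progress states + 1 absorbing accept = 4
Minimal DFA: 4 states


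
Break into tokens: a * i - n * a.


Scan left to right, longest-match per lexeme
Tokens: ID(a), OP(*), ID(i), OP(-), ID(n), OP(*), ID(a)


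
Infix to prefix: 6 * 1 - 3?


left-to-right (same/higher precedence on left): tree is (- (* 6 1) 3)
Prefix: - * 6 1 3


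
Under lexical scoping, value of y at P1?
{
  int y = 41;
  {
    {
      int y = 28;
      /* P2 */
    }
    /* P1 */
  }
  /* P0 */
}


P1's block does not declare y; resolves to the enclosing declaration at depth 0
y = 41


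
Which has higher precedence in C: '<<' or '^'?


'<<' is shift (level 8); '^' is bitwise XOR (level 4)
Higher level binds tighter
'<<' has higher precedence than '^'


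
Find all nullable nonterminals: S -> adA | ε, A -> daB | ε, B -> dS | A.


A nonterminal is nullable iff some alternative derives ε (directly, or every symbol in it is nullable)
Nullable: {A, B, S}


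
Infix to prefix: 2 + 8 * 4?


'*' binds tighter: tree is (+ 2 (* 8 4))
Prefix: + 2 * 8 4


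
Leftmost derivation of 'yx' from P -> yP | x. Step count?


Derivation: P => yP => yx
Steps: 2


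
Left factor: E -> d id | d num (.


Common prefix: 'd'
Factored: E -> d E', E' -> id | num (


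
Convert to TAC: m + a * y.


Break into single-operator statements:
t1 = a * y
t2 = m + t1


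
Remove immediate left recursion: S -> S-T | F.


Left-recursive alternatives: S-T; non-recursive: F
Introduce S': S -> FS', S' -> -TS' | ε


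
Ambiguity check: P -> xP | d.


right-linear, alternatives start with distinct terminals 'x' vs 'd': unique leftmost derivation
Unambiguous


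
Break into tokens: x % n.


Scan left to right, longest-match per lexeme
Tokens: ID(x), OP(%), ID(n)


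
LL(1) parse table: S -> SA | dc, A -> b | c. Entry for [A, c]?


For [A, c]: 'c' ∈ FIRST(c)
Entry: A -> c


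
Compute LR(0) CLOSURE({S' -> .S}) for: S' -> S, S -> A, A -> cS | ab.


Start: S' -> .S
For each item with dot before a nonterminal B, add B -> .γ for every B-production
Closure: [S' -> .S, S -> .A, A -> .cS, A -> .ab]


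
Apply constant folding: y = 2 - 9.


2 - 9 = -7 at compile time
Optimized: y = -7


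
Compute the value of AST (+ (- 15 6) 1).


Evaluate inner: (- 15 6) = 9
Evaluate root: (+ 9 1) = 10
Result: 10


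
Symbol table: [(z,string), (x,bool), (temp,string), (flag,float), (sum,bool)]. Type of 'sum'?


Lookup 'sum' → type bool


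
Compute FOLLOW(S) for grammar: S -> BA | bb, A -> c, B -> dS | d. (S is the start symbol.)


$ ∈ FOLLOW(S). For each A -> αBβ: add FIRST(β)\{ε} to FOLLOW(B); if β nullable, add FOLLOW(A).
FOLLOW(S) = {$, c}


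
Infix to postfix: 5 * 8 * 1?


Left to right (same or higher precedence on left)
Postfix: 5 8 * 1 *


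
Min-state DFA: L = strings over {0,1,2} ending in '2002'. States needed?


Track the longest suffix of input matching a prefix of '2002': 5 classes (prefixes of length 0..4)
Minimal DFA: 5 states


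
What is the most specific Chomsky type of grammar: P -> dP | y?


Right-linear: every RHS is a terminal or a terminal followed by one nonterminal
Classification: Type 3 (Regular)


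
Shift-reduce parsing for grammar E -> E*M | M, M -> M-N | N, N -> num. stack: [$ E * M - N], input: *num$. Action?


handle 'M-N' on top
Action: reduce (M -> M-N)


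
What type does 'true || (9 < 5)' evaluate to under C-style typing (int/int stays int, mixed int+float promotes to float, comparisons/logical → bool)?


Operand types: bool || bool
Rule: logical operators take bool operands and yield bool
Result type: bool


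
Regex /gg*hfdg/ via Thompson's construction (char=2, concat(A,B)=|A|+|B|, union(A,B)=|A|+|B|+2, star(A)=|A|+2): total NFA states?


Syntax tree has 6 char leaf(s), 0 union(s), 1 star(s)
chars contribute 6×2 = 12; each union adds +2; each star adds +2
Total: 12 + 0 + 2 = 14 states


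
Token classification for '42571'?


Pattern: digits only
Type: INTEGER_LITERAL


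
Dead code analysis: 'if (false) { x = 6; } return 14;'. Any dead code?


condition is constant false, so the whole block is unreachable
Dead: 'if (false) { x = 6; }'


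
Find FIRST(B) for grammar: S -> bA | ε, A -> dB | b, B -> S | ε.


Per alternative of B: FIRST(S) = {b, ε}; FIRST(ε) = {ε}
FIRST(B) = {b, ε}


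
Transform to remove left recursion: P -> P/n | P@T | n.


Left-recursive alternatives: P/n, P@T; non-recursive: n
Introduce P': P -> nP', P' -> /nP' | @TP' | ε


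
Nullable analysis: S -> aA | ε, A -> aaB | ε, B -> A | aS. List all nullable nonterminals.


A nonterminal is nullable iff some alternative derives ε (directly, or every symbol in it is nullable)
Nullable: {A, B, S}


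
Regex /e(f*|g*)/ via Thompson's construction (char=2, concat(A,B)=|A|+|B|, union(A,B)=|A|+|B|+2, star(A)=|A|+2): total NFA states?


Syntax tree has 3 char leaf(s), 1 union(s), 2 star(s)
chars contribute 3×2 = 6; each union adds +2; each star adds +2
Total: 6 + 2 + 4 = 12 states


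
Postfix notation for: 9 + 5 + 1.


Left to right (same or higher precedence on left)
Postfix: 9 5 + 1 +


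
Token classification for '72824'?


Pattern: digits only
Type: INTEGER_LITERAL


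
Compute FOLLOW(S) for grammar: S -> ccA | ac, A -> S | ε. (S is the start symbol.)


$ ∈ FOLLOW(S). For each A -> αBβ: add FIRST(β)\{ε} to FOLLOW(B); if β nullable, add FOLLOW(A).
FOLLOW(S) = {$}


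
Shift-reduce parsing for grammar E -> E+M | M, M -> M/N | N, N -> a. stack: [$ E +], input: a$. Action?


no handle ('E+' is not any RHS); shift 'a'
Action: shift


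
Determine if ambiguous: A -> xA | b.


right-linear, alternatives start with distinct terminals 'x' vs 'b': unique leftmost derivation
Unambiguous


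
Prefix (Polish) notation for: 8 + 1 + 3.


left-to-right (same/higher precedence on left): tree is (+ (+ 8 1) 3)
Prefix: + + 8 1 3


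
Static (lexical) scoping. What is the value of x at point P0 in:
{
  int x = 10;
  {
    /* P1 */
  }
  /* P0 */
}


x declared in the same block as P0
x = 10


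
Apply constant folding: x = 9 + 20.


9 + 20 = 29 at compile time
Optimized: x = 29


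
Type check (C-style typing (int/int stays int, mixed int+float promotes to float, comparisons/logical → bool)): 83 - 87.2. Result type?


Operand types: int - float
Rule: mixed int/float promotes to float; int/int stays int
Result type: float


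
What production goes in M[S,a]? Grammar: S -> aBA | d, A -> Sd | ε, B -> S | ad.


For [S, a]: 'a' ∈ FIRST(aBA)
Entry: S -> aBA


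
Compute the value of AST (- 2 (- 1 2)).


Evaluate inner: (- 1 2) = -1
Evaluate root: (- 2 -1) = 3
Result: 3


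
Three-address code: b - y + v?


Break into single-operator statements:
t1 = b - y
t2 = t1 + v


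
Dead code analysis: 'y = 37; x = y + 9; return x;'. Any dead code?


y is read by x's definition; x is returned
No dead code


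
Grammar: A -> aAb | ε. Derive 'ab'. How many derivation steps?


Derivation: A => aAb => ab
Steps: 2


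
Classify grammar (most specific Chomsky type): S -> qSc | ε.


Single nonterminal LHS, but q^n c^n is not regular
Classification: Type 2 (Context-Free)


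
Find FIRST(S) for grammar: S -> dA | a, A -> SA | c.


Per alternative of S: FIRST(dA) = {d}; FIRST(a) = {a}
FIRST(S) = {a, d}


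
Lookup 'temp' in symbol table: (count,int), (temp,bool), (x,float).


Lookup 'temp' → type bool


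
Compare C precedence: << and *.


'*' is multiplicative (level 10); '<<' is shift (level 8)
Higher level binds tighter
'*' has higher precedence than '<<'


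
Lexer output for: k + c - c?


Scan left to right, longest-match per lexeme
Tokens: ID(k), OP(+), ID(c), OP(-), ID(c)


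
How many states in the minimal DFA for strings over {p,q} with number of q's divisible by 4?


Track (count of q) mod 4: states 0..3, accept at 0
Minimal DFA: 4 states


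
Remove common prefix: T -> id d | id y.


Common prefix: 'id'
Factored: T -> id T', T' -> d | y


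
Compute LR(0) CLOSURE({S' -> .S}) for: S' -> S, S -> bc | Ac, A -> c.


Start: S' -> .S
For each item with dot before a nonterminal B, add B -> .γ for every B-production
Closure: [S' -> .S, S -> .bc, S -> .Ac, A -> .c]


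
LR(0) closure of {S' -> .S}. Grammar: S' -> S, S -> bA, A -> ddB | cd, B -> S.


Start: S' -> .S
For each item with dot before a nonterminal B, add B -> .γ for every B-production
Closure: [S' -> .S, S -> .bA]


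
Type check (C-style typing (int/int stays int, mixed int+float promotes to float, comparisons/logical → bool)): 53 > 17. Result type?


Operand types: int > int
Rule: comparison yields bool
Result type: bool


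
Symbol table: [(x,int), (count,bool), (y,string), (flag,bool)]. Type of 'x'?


Lookup 'x' → type int


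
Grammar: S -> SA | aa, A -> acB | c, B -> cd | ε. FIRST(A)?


Per alternative of A: FIRST(acB) = {a}; FIRST(c) = {c}
FIRST(A) = {a, c}


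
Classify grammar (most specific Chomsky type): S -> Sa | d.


Left-linear: every RHS is a terminal or one nonterminal followed by a terminal
Classification: Type 3 (Regular)


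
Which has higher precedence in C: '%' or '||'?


'%' is multiplicative (level 10); '||' is logical OR (level 1)
Higher level binds tighter
'%' has higher precedence than '||'


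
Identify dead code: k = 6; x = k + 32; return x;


k is read by x's definition; x is returned
No dead code


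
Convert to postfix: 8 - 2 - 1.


Left to right (same or higher precedence on left)
Postfix: 8 2 - 1 -


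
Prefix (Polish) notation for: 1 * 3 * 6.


left-to-right (same/higher precedence on left): tree is (* (* 1 3) 6)
Prefix: * * 1 3 6


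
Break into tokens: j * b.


Scan left to right, longest-match per lexeme
Tokens: ID(j), OP(*), ID(b)


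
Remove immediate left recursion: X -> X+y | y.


Left-recursive alternatives: X+y; non-recursive: y
Introduce X': X -> yX', X' -> +yX' | ε


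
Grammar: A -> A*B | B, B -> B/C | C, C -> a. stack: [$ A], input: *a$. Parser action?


shift '*' to continue A -> A*B
Action: shift


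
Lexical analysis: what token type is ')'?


Pattern: delimiter/punctuation
Type: PUNCTUATION


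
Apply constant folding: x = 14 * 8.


14 * 8 = 112 at compile time
Optimized: x = 112


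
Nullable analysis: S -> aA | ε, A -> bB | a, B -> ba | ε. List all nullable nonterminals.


A nonterminal is nullable iff some alternative derives ε (directly, or every symbol in it is nullable)
Nullable: {B, S}


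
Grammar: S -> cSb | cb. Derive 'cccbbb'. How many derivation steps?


Derivation: S => cSb => ccSbb => cccbbb
Steps: 3


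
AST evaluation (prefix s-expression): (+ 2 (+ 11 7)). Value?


Evaluate inner: (+ 11 7) = 18
Evaluate root: (+ 2 18) = 20
Result: 20


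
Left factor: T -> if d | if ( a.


Common prefix: 'if'
Factored: T -> if T', T' -> d | ( a


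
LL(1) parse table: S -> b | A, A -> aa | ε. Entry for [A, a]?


For [A, a]: 'a' ∈ FIRST(aa)
Entry: A -> aa


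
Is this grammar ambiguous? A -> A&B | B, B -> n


precedence layered via separate nonterminal B: deterministic
Unambiguous


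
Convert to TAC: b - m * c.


Break into single-operator statements:
t1 = m * c
t2 = b - t1


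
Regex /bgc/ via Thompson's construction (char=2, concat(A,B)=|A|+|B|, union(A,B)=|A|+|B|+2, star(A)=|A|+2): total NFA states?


Syntax tree has 3 char leaf(s), 0 union(s), 0 star(s)
chars contribute 3×2 = 6; each union adds +2; each star adds +2
Total: 6 + 0 + 0 = 6 states


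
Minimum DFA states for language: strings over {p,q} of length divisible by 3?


Track length mod 3: states 0..2, accept at 0
Minimal DFA: 3 states


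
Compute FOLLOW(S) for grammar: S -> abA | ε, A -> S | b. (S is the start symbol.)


$ ∈ FOLLOW(S). For each A -> αBβ: add FIRST(β)\{ε} to FOLLOW(B); if β nullable, add FOLLOW(A).
FOLLOW(S) = {$}


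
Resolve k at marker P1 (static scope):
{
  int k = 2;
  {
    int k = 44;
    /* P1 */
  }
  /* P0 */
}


k declared in the same block as P1
k = 44


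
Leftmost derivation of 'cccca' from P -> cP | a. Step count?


Derivation: P => cP => ccP => cccP => ccccP => cccca
Steps: 5


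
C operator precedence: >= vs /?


'/' is multiplicative (level 10); '>=' is relational (level 7)
Higher level binds tighter
'/' has higher precedence than '>='


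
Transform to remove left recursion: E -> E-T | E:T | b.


Left-recursive alternatives: E-T, E:T; non-recursive: b
Introduce E': E -> bE', E' -> -TE' | :TE' | ε


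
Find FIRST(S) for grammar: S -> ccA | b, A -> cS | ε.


Per alternative of S: FIRST(ccA) = {c}; FIRST(b) = {b}
FIRST(S) = {b, c}


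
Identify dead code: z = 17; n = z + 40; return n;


z is read by n's definition; n is returned
No dead code


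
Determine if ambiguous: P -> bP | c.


right-linear, alternatives start with distinct terminals 'b' vs 'c': unique leftmost derivation
Unambiguous


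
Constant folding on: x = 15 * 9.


15 * 9 = 135 at compile time
Optimized: x = 135


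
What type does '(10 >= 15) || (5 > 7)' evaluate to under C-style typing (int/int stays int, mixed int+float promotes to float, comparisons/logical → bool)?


Operand types: bool || bool
Rule: logical operators take bool operands and yield bool
Result type: bool


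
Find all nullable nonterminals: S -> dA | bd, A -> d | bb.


A nonterminal is nullable iff some alternative derives ε (directly, or every symbol in it is nullable)
Nullable: {}


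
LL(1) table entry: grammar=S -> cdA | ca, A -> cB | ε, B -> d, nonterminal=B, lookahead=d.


For [B, d]: 'd' ∈ FIRST(d)
Entry: B -> d


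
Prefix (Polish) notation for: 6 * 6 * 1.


left-to-right (same/higher precedence on left): tree is (* (* 6 6) 1)
Prefix: * * 6 6 1


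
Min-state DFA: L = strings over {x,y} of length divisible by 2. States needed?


Track length mod 2: states 0..1, accept at 0
Minimal DFA: 2 states


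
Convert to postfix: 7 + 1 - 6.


Left to right (same or higher precedence on left)
Postfix: 7 1 + 6 -


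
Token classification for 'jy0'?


Pattern: letter/underscore followed by alphanumerics, not a keyword
Type: IDENTIFIER


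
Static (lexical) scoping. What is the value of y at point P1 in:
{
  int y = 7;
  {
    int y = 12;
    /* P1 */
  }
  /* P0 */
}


y declared in the same block as P1
y = 12


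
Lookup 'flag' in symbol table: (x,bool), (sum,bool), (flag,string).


Lookup 'flag' → type string


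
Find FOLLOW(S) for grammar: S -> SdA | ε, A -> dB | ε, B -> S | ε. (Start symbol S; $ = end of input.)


$ ∈ FOLLOW(S). For each A -> αBβ: add FIRST(β)\{ε} to FOLLOW(B); if β nullable, add FOLLOW(A).
FOLLOW(S) = {$, d}


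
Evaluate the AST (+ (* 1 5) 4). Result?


Evaluate inner: (* 1 5) = 5
Evaluate root: (+ 5 4) = 9
Result: 9


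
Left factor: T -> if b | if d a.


Common prefix: 'if'
Factored: T -> if T', T' -> b | d a


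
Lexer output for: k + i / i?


Scan left to right, longest-match per lexeme
Tokens: ID(k), OP(+), ID(i), OP(/), ID(i)


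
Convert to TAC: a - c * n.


Break into single-operator statements:
t1 = c * n
t2 = a - t1


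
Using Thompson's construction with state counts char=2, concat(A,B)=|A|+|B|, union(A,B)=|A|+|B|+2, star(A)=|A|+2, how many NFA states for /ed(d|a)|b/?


Syntax tree has 5 char leaf(s), 2 union(s), 0 star(s)
chars contribute 5×2 = 10; each union adds +2; each star adds +2
Total: 10 + 4 + 0 = 14 states


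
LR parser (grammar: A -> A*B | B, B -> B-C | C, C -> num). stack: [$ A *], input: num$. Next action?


no handle ('A*' is not any RHS); shift 'num'
Action: shift


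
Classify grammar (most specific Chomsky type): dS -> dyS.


LHS has context (more than one symbol) and |LHS| ≤ |RHS|
Classification: Type 1 (Context-Sensitive)


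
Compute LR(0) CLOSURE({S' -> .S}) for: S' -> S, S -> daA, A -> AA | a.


Start: S' -> .S
For each item with dot before a nonterminal B, add B -> .γ for every B-production
Closure: [S' -> .S, S -> .daA]
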